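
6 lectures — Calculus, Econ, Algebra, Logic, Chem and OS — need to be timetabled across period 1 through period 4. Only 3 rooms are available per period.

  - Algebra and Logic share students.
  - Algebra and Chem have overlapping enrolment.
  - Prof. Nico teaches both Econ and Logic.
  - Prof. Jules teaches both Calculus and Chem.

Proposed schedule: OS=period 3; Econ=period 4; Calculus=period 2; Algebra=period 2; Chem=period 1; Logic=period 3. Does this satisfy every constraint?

Only 3 rooms are available per period — holds.
Prof. Jules teaches both Calculus and Chem — holds.
Algebra and Chem have overlapping enrolment — holds.
Algebra and Logic share students — holds.
Prof. Nico teaches both Econ and Logic — holds.

Yes, all constraints hold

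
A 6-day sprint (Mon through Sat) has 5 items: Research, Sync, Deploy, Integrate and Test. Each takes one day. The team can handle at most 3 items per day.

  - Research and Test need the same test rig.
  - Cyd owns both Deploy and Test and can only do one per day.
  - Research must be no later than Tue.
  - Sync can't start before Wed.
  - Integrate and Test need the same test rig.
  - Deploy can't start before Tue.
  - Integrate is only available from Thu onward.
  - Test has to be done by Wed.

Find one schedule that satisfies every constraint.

Deploy in Wed, Integrate in Thu, Research in Mon, Sync in Wed, Test in Tue

Checking: Deploy(Wed) != Test(Tue); Integrate(Thu) != Test(Tue); Research(Mon) != Test(Tue); Integrate=Thu in [Thu,Sat]; Deploy=Wed in [Tue,Sat]; Test=Tue in [Mon,Wed]; Sync=Wed in [Wed,Sat]; Research=Mon in [Mon,Tue]; max 2 per day (cap 3).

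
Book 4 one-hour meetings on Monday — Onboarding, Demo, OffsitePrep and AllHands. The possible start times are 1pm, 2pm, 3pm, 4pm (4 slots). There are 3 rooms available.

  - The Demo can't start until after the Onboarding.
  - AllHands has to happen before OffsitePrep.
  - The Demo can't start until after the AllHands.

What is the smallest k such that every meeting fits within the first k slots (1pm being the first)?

The precedence chain requires at least 2 distinct slots.
With at most 3 per slot and 4 meetings, at least 2 slots are needed.
2 works (last occupied slot: 2pm): for example AllHands -> 1pm, OffsitePrep -> 2pm, Demo -> 2pm, Onboarding -> 1pm.

2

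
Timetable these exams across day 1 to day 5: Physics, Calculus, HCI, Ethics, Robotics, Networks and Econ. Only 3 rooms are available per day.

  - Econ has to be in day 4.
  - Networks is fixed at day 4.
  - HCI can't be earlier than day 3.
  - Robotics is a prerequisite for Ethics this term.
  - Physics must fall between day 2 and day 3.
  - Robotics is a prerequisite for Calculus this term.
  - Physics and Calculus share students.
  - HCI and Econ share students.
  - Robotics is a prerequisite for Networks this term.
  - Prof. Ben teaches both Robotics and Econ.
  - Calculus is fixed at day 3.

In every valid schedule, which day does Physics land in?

Physics's window is day 2–day 3.
Calculus is fixed at day 3, and Physics can't share a day with Calculus.
So Physics must be day 2.

day 2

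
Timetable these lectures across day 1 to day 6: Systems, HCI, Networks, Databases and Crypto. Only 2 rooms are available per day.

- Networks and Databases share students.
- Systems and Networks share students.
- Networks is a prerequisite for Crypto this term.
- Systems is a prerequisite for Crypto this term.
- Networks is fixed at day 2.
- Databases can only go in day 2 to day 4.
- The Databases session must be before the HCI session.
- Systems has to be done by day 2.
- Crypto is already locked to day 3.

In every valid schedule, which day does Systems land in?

day 1

Systems's window is day 1–day 2.
Networks is fixed at day 2, and Systems can't share a day with Networks.
So Systems must be day 1.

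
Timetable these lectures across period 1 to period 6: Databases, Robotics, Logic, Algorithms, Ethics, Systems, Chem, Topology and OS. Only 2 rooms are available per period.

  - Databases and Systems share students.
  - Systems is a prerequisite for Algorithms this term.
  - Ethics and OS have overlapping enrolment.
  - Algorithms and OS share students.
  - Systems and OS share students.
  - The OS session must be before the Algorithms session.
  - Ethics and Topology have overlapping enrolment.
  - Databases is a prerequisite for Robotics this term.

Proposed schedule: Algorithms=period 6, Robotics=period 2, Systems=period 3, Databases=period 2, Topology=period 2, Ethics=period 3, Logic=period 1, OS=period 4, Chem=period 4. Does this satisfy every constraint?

Only 2 rooms are available per period — violated.
Databases is a prerequisite for Robotics this term — violated.
Ethics and Topology have overlapping enrolment — holds.
The OS session must be before the Algorithms session — holds.
Systems and OS share students — holds.
Ethics and OS have overlapping enrolment — holds.
Databases and Systems share students — holds.
Systems is a prerequisite for Algorithms this term — holds.
Algorithms and OS share students — holds.

No. Only 2 rooms are available per period is not satisfied.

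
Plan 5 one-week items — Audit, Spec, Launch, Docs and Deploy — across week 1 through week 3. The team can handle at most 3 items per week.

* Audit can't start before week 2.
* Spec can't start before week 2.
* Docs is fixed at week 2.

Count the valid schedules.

28

Splitting on Audit: it can be week 2 (12), week 3 (16). Listing each branch's schedules as (Spec, Launch, Docs, Deploy) by week number:
Audit=week 2: (2,1,2,1) (2,1,2,3) (2,3,2,1) (2,3,2,3) (3,1,2,1) (3,1,2,2) (3,1,2,3) (3,2,2,1) (3,2,2,3) (3,3,2,1) (3,3,2,2) (3,3,2,3) — 12.
Audit=week 3: (2,1,2,1) (2,1,2,2) (2,1,2,3) (2,2,2,1) (2,2,2,3) (2,3,2,1) (2,3,2,2) (2,3,2,3) (3,1,2,1) (3,1,2,2) (3,1,2,3) (3,2,2,1) (3,2,2,2) (3,2,2,3) (3,3,2,1) (3,3,2,2) — 16.
Summing: 12 + 16 = 28.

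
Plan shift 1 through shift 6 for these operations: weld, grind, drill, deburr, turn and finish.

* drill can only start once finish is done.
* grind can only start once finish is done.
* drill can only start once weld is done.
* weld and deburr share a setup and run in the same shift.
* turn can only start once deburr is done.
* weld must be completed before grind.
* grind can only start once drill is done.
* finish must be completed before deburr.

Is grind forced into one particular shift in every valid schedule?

grind can be shift 4 (e.g. turn -> shift 3; grind -> shift 4; drill -> shift 3; finish -> shift 1; weld -> shift 2; deburr -> shift 2) or shift 5 (e.g. finish in shift 1, turn in shift 3, deburr in shift 2, drill in shift 3, weld in shift 2, grind in shift 5).

No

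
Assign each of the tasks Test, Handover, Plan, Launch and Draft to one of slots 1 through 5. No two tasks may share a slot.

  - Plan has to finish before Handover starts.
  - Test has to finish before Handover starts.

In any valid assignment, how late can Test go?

Downstream work caps Test at 4.
Test at 4 is achievable: Handover -> 5; Launch -> 2; Draft -> 3; Plan -> 1; Test -> 4.

4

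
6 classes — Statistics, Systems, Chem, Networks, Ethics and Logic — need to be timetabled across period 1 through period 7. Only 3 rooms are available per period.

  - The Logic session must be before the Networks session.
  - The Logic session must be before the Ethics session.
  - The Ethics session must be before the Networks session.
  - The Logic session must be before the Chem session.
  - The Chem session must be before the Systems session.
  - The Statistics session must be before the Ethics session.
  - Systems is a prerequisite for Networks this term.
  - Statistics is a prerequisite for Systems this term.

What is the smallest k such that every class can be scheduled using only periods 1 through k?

4

The precedence chain requires at least 4 distinct periods.
With at most 3 per period and 6 classes, at least 2 periods are needed.
4 works (last occupied period: period 4): for example Chem=period 2, Systems=period 3, Logic=period 1, Networks=period 4, Ethics=period 2, Statistics=period 1.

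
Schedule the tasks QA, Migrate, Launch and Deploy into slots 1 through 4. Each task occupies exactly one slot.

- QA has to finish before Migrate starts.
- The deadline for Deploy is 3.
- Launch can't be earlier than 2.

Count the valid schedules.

54

Splitting on QA: it can be 1 (27), 2 (18), 3 (9). Listing each branch's schedules as (Migrate, Launch, Deploy):
QA=1: (2,2,1) (2,2,2) (2,2,3) (2,3,1) (2,3,2) (2,3,3) (2,4,1) (2,4,2) (2,4,3) (3,2,1) (3,2,2) (3,2,3) (3,3,1) (3,3,2) (3,3,3) (3,4,1) (3,4,2) (3,4,3) (4,2,1) (4,2,2) (4,2,3) (4,3,1) (4,3,2) (4,3,3) (4,4,1) (4,4,2) (4,4,3) — 27.
QA=2: (3,2,1) (3,2,2) (3,2,3) (3,3,1) (3,3,2) (3,3,3) (3,4,1) (3,4,2) (3,4,3) (4,2,1) (4,2,2) (4,2,3) (4,3,1) (4,3,2) (4,3,3) (4,4,1) (4,4,2) (4,4,3) — 18.
QA=3: (4,2,1) (4,2,2) (4,2,3) (4,3,1) (4,3,2) (4,3,3) (4,4,1) (4,4,2) (4,4,3) — 9.
Summing: 27 + 18 + 9 = 54.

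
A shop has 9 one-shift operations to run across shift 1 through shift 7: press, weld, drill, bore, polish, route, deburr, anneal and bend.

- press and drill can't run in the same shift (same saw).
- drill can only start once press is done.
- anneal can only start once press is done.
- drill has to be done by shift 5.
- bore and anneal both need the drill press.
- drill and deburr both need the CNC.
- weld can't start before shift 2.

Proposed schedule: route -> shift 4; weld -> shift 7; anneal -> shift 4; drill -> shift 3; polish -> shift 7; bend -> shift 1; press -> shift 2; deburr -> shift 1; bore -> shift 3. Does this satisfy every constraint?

drill and deburr both need the CNC — holds.
drill can only start once press is done — holds.
drill has to be done by shift 5 — holds.
bore and anneal both need the drill press — holds.
weld can't start before shift 2 — holds.
anneal can only start once press is done — holds.
press and drill can't run in the same shift (same saw) — holds.

Valid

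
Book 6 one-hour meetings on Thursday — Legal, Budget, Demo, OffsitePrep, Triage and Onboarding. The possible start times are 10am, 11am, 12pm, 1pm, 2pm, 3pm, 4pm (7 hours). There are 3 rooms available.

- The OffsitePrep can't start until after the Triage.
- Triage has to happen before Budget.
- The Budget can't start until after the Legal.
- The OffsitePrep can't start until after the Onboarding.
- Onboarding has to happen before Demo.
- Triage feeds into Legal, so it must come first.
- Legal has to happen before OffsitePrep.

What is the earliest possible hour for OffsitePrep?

Precedence pushes OffsitePrep to at least 12pm.
OffsitePrep at 12pm is achievable: Onboarding -> 10am; OffsitePrep -> 12pm; Legal -> 11am; Triage -> 10am; Demo -> 11am; Budget -> 12pm.

12pm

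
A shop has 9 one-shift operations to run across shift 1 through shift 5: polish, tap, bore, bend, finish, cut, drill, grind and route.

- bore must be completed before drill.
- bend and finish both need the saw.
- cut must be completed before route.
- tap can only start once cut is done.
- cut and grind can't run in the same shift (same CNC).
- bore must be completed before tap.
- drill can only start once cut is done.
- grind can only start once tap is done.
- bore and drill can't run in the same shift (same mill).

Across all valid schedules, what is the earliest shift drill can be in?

shift 2

Precedence pushes drill to at least shift 2.
drill at shift 2 is achievable: route in shift 2, bore in shift 1, grind in shift 3, bend in shift 1, polish in shift 1, finish in shift 2, drill in shift 2, tap in shift 2, cut in shift 1.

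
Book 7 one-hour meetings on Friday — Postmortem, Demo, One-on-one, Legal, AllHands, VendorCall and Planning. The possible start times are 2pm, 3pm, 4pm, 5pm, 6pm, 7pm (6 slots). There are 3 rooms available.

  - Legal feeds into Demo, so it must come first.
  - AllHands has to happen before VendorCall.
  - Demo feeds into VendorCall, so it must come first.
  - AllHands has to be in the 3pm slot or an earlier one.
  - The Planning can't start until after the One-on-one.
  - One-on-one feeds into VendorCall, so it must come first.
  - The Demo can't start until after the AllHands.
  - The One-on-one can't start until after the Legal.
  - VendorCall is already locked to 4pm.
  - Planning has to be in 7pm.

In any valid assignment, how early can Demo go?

Precedence pushes Demo to at least 3pm; downstream work caps Demo at 3pm.
Demo at 3pm is achievable: Postmortem -> 2pm, Demo -> 3pm, Legal -> 2pm, VendorCall -> 4pm, AllHands -> 2pm, One-on-one -> 3pm, Planning -> 7pm.

3pm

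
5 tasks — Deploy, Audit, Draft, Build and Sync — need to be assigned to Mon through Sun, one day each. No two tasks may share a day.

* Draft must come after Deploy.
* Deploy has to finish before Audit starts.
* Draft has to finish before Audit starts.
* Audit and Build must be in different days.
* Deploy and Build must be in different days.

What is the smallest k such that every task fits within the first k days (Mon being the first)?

5

The precedence chain requires at least 3 distinct days.
With at most 1 per day and 5 tasks, at least 5 days are needed.
5 works (last occupied day: Fri): for example Sync=Fri; Build=Thu; Audit=Wed; Deploy=Mon; Draft=Tue.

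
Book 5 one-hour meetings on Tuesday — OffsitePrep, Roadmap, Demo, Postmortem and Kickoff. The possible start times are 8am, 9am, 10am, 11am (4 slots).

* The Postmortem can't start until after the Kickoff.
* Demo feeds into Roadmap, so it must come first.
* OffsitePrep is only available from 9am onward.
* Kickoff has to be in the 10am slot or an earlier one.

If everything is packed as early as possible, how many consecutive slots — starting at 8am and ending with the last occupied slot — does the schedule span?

2

The precedence chain requires at least 2 distinct slots.
2 works (last occupied slot: 9am): for example Kickoff -> 8am, OffsitePrep -> 9am, Demo -> 8am, Roadmap -> 9am, Postmortem -> 9am.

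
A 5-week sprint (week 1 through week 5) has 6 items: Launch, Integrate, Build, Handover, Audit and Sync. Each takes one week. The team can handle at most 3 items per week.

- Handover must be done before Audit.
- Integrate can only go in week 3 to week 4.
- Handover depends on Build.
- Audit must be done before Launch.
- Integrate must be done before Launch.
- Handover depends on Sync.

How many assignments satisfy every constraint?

Splitting on Launch: it can be week 4 (1), week 5 (12). Listing each branch's schedules as (Integrate, Build, Handover, Audit, Sync) by week number:
Launch=week 4: (3,1,2,3,1) — 1.
Launch=week 5: (3,1,2,3,1) (3,1,2,4,1) (3,1,3,4,1) (3,1,3,4,2) (3,2,3,4,1) (3,2,3,4,2) (4,1,2,3,1) (4,1,2,4,1) (4,1,3,4,1) (4,1,3,4,2) (4,2,3,4,1) (4,2,3,4,2) — 12.
Summing: 1 + 12 = 13.

13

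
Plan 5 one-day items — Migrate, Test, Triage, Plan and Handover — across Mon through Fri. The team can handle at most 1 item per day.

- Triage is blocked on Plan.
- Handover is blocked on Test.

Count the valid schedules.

30

Splitting on Migrate: it can be Mon (6), Tue (6), Wed (6), Thu (6), Fri (6). Listing each branch's schedules as (Test, Triage, Plan, Handover):
Migrate=Mon: (Tue,Thu,Wed,Fri) (Tue,Fri,Wed,Thu) (Tue,Fri,Thu,Wed) (Wed,Thu,Tue,Fri) (Wed,Fri,Tue,Thu) (Thu,Wed,Tue,Fri) — 6.
Migrate=Tue: (Mon,Thu,Wed,Fri) (Mon,Fri,Wed,Thu) (Mon,Fri,Thu,Wed) (Wed,Thu,Mon,Fri) (Wed,Fri,Mon,Thu) (Thu,Wed,Mon,Fri) — 6.
Migrate=Wed: (Mon,Thu,Tue,Fri) (Mon,Fri,Tue,Thu) (Mon,Fri,Thu,Tue) (Tue,Thu,Mon,Fri) (Tue,Fri,Mon,Thu) (Thu,Tue,Mon,Fri) — 6.
Migrate=Thu: (Mon,Wed,Tue,Fri) (Mon,Fri,Tue,Wed) (Mon,Fri,Wed,Tue) (Tue,Wed,Mon,Fri) (Tue,Fri,Mon,Wed) (Wed,Tue,Mon,Fri) — 6.
Migrate=Fri: (Mon,Wed,Tue,Thu) (Mon,Thu,Tue,Wed) (Mon,Thu,Wed,Tue) (Tue,Wed,Mon,Thu) (Tue,Thu,Mon,Wed) (Wed,Tue,Mon,Thu) — 6.
Summing: 6 + 6 + 6 + 6 + 6 = 30.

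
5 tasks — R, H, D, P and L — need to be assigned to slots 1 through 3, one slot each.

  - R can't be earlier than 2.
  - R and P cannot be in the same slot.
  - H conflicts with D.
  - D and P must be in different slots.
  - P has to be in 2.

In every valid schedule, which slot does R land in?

3

R's window is 2–3.
P is fixed at 2, and R can't share a slot with P.
So R must be 3.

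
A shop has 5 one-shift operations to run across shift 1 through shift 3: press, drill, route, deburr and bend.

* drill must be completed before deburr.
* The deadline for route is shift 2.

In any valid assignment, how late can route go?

shift 2

Route's own window allows nothing later than shift 2.
route at shift 2 is achievable: bend=shift 1; press=shift 1; route=shift 2; drill=shift 1; deburr=shift 2.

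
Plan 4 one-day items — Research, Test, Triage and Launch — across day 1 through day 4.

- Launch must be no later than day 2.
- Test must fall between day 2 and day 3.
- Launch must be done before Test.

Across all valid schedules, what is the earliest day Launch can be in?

day 1

Launch's own window allows nothing later than day 2.
Launch at day 1 is achievable: Triage=day 1, Launch=day 1, Research=day 1, Test=day 2.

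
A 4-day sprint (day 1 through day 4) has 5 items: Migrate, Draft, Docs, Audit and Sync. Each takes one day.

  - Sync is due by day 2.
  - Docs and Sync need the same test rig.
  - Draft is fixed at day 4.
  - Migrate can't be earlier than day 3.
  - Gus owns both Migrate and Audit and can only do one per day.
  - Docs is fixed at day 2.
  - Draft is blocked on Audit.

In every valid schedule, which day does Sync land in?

day 1

Sync's window is day 1–day 2.
Docs is fixed at day 2, and Sync can't share a day with Docs.
So Sync must be day 1.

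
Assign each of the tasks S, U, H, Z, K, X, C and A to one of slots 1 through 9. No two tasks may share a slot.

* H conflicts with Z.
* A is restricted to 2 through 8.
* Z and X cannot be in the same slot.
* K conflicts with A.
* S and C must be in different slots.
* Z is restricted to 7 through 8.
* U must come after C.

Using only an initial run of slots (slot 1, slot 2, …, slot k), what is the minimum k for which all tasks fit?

The precedence chain requires at least 2 distinct slots.
With at most 1 per slot and 8 tasks, at least 8 slots are needed.
Z can't be placed before 7, so the schedule must run through at least slot 7.
8 works (last occupied slot: 8): for example S=4; K=6; Z=7; H=5; X=8; A=2; C=1; U=3.

8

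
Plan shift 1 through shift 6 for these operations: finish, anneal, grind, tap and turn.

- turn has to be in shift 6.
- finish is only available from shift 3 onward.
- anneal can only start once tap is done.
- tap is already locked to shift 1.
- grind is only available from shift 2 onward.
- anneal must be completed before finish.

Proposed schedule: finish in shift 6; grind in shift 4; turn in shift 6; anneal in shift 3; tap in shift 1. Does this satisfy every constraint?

anneal must be completed before finish — holds.
finish is only available from shift 3 onward — holds.
anneal can only start once tap is done — holds.
turn has to be in shift 6 — holds.
grind is only available from shift 2 onward — holds.
tap is already locked to shift 1 — holds.

Yes, all constraints hold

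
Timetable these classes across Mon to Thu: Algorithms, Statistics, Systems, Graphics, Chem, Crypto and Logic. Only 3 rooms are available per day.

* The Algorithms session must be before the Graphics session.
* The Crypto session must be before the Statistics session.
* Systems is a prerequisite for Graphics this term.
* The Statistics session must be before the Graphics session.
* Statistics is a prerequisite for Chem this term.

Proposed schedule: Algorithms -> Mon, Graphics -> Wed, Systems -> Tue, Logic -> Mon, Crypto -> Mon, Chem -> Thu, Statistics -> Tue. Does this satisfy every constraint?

Yes

The Crypto session must be before the Statistics session — holds.
The Algorithms session must be before the Graphics session — holds.
Statistics is a prerequisite for Chem this term — holds.
Only 3 rooms are available per day — holds.
The Statistics session must be before the Graphics session — holds.
Systems is a prerequisite for Graphics this term — holds.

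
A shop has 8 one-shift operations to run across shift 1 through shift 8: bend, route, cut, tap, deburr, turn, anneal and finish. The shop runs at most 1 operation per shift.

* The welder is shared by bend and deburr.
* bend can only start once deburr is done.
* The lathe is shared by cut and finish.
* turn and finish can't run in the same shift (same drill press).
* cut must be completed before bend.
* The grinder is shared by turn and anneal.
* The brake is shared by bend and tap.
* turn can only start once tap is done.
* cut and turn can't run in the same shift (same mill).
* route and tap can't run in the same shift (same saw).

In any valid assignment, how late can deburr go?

Downstream work caps deburr at shift 7.
deburr at shift 7 is achievable: deburr -> shift 7; anneal -> shift 5; bend -> shift 8; route -> shift 4; tap -> shift 2; cut -> shift 1; finish -> shift 6; turn -> shift 3.

shift 7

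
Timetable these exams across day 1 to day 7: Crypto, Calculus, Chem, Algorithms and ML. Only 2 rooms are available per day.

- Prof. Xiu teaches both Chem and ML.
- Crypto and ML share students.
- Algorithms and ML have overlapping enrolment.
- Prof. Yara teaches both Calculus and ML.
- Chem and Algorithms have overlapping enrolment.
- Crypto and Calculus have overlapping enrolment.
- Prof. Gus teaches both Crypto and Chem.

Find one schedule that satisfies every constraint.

ML -> day 3; Crypto -> day 1; Chem -> day 2; Algorithms -> day 1; Calculus -> day 2

Checking: Crypto(day 1) != ML(day 3); Algorithms(day 1) != ML(day 3); Chem(day 2) != Algorithms(day 1); Crypto(day 1) != Chem(day 2); Chem(day 2) != ML(day 3); Calculus(day 2) != ML(day 3); Crypto(day 1) != Calculus(day 2); max 2 per day (cap 2).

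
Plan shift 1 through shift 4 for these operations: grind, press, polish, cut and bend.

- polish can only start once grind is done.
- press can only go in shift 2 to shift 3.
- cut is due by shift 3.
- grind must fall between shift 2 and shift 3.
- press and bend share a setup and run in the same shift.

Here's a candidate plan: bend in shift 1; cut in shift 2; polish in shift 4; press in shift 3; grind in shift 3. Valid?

grind must fall between shift 2 and shift 3 — holds.
press can only go in shift 2 to shift 3 — holds.
press and bend share a setup and run in the same shift — violated.
cut is due by shift 3 — holds.
polish can only start once grind is done — holds.

Invalid. press and bend share a setup and run in the same shift.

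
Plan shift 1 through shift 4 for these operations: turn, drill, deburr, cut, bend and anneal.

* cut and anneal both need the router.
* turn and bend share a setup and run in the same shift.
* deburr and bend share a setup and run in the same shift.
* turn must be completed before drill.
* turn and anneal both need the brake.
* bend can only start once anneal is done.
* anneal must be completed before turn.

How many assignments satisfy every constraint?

12

Splitting on turn: it can be shift 2 (6), shift 3 (6). Listing each branch's schedules as (drill, deburr, cut, bend, anneal) by shift number:
turn=shift 2: (3,2,2,2,1) (3,2,3,2,1) (3,2,4,2,1) (4,2,2,2,1) (4,2,3,2,1) (4,2,4,2,1) — 6.
turn=shift 3: (4,3,1,3,2) (4,3,2,3,1) (4,3,3,3,1) (4,3,3,3,2) (4,3,4,3,1) (4,3,4,3,2) — 6.
Summing: 6 + 6 = 12.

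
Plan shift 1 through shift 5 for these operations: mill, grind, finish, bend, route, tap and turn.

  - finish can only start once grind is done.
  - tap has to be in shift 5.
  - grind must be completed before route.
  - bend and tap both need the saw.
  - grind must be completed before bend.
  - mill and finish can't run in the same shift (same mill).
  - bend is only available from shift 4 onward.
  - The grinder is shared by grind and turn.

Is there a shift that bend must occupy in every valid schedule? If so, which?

shift 4

bend's window is shift 4–shift 5.
tap is fixed at shift 5, and bend can't share a shift with tap.
So bend must be shift 4.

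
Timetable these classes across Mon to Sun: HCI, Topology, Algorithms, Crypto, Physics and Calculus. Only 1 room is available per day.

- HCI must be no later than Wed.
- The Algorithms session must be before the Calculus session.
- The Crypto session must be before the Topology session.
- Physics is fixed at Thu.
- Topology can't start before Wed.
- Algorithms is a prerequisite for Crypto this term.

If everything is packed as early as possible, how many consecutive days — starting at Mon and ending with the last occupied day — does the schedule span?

The precedence chain requires at least 3 distinct days.
With at most 1 per day and 6 classes, at least 6 days are needed.
Physics can't be placed before Thu — that is day 4 counting from Mon — so the schedule must run through at least 4 days.
6 works (last occupied day: Sat): for example Crypto=Wed, Algorithms=Tue, Calculus=Sat, Topology=Fri, Physics=Thu, HCI=Mon.

6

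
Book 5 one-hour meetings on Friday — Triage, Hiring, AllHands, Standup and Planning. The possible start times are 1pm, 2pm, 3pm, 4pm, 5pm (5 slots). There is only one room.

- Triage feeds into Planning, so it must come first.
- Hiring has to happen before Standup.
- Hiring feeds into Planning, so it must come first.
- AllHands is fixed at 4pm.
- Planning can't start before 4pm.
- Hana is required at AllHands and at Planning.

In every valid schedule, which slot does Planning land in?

Planning's window is 4pm–5pm.
AllHands is fixed at 4pm, and Planning can't share a slot with AllHands.
So Planning must be 5pm.

5pm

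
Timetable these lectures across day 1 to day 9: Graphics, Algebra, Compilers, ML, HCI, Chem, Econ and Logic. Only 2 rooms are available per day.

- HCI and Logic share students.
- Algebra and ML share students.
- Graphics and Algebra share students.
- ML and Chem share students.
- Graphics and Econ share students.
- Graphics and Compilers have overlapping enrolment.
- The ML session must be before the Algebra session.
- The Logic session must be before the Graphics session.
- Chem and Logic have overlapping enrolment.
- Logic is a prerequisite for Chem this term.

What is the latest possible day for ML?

day 8

Downstream work caps ML at day 8.
ML at day 8 is achievable: HCI=day 3; Econ=day 3; ML=day 8; Logic=day 1; Algebra=day 9; Chem=day 2; Compilers=day 1; Graphics=day 2.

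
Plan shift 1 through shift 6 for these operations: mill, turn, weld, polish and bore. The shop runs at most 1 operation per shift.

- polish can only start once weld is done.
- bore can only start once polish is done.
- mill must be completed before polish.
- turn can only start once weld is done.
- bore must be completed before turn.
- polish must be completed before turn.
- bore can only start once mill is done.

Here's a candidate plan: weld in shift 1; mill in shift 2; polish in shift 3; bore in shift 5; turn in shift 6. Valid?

polish must be completed before turn — holds.
bore can only start once mill is done — holds.
bore must be completed before turn — holds.
mill must be completed before polish — holds.
The shop runs at most 1 operation per shift — holds.
polish can only start once weld is done — holds.
bore can only start once polish is done — holds.
turn can only start once weld is done — holds.

Valid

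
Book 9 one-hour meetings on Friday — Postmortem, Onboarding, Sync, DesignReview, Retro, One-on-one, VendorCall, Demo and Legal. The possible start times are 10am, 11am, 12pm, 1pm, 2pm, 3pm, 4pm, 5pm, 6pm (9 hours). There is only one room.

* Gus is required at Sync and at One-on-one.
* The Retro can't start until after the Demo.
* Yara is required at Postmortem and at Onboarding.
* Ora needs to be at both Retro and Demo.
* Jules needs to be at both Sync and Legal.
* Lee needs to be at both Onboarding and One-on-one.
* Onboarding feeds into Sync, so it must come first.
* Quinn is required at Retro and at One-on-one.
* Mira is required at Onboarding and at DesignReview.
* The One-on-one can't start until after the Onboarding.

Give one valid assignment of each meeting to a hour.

DesignReview -> 4pm; Retro -> 1pm; One-on-one -> 2pm; VendorCall -> 5pm; Demo -> 12pm; Onboarding -> 10am; Legal -> 6pm; Postmortem -> 3pm; Sync -> 11am

Checking: Onboarding(10am) before Sync(11am); Demo(12pm) before Retro(1pm); Onboarding(10am) before One-on-one(2pm); Postmortem(3pm) != Onboarding(10am); Sync(11am) != Legal(6pm); Retro(1pm) != Demo(12pm); Onboarding(10am) != One-on-one(2pm); Retro(1pm) != One-on-one(2pm); Onboarding(10am) != DesignReview(4pm); Sync(11am) != One-on-one(2pm); max 1 per hour (cap 1).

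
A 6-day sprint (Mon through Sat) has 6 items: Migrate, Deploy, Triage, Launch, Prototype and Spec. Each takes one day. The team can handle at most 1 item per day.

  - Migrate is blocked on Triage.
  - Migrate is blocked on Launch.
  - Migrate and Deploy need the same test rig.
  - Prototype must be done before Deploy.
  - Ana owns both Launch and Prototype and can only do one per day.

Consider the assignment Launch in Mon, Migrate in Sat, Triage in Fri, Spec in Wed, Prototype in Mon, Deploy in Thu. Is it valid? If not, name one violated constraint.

Prototype must be done before Deploy — holds.
Ana owns both Launch and Prototype and can only do one per day — violated.
Migrate is blocked on Triage — holds.
The team can handle at most 1 item per day — violated.
Migrate and Deploy need the same test rig — holds.
Migrate is blocked on Launch — holds.

No — it violates: Ana owns both Launch and Prototype and can only do one per day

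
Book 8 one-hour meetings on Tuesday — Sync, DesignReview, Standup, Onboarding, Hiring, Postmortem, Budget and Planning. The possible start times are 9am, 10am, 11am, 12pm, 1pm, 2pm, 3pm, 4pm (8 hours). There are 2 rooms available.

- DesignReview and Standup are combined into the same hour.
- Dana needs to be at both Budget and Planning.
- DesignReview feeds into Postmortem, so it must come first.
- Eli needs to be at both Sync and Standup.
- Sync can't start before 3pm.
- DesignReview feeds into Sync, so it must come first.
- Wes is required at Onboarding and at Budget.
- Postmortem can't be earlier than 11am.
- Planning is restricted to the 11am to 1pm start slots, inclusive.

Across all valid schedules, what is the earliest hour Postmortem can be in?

Postmortem is available from 11am.
Postmortem at 11am is achievable: Standup in 9am, Budget in 12pm, DesignReview in 9am, Sync in 3pm, Planning in 11am, Onboarding in 10am, Postmortem in 11am, Hiring in 10am.

11am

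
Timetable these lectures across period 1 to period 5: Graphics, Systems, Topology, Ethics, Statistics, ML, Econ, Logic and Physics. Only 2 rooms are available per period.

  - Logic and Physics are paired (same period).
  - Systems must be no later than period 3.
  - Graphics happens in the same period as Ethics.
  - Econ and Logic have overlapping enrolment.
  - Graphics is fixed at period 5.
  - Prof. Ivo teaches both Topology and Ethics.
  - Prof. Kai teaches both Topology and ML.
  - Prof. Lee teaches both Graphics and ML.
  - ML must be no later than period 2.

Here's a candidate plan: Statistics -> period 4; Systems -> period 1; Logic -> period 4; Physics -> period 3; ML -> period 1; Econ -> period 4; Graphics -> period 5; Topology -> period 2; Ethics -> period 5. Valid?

Systems must be no later than period 3 — holds.
Prof. Ivo teaches both Topology and Ethics — holds.
ML must be no later than period 2 — holds.
Graphics happens in the same period as Ethics — holds.
Prof. Kai teaches both Topology and ML — holds.
Graphics is fixed at period 5 — holds.
Econ and Logic have overlapping enrolment — violated.
Prof. Lee teaches both Graphics and ML — holds.
Only 2 rooms are available per period — violated.
Logic and Physics are paired (same period) — violated.

No — it violates: Econ and Logic have overlapping enrolment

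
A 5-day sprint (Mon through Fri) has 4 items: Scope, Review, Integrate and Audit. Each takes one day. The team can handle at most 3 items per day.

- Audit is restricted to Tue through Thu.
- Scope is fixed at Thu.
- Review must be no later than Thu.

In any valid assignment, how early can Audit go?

Tue

Audit is available from Tue; Audit's own window allows nothing later than Thu.
Audit at Tue is achievable: Scope -> Thu, Review -> Mon, Audit -> Tue, Integrate -> Mon.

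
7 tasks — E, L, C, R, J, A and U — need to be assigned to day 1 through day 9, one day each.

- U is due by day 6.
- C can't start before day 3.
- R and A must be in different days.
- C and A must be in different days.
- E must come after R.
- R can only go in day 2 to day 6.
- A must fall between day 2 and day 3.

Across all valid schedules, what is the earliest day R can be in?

day 2

R is available from day 2; R's own window allows nothing later than day 6.
R at day 2 is achievable: E=day 3; U=day 1; A=day 3; C=day 4; J=day 1; R=day 2; L=day 1.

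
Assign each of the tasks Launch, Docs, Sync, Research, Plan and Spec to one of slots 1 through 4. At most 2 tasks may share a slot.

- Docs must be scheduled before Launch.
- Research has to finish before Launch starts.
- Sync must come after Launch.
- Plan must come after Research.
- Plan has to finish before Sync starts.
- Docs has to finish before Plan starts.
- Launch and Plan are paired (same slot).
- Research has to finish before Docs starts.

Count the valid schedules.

Enumerating: Launch=3, Spec=1, Plan=3, Research=1, Sync=4, Docs=2 | Spec -> 2; Plan -> 3; Research -> 1; Docs -> 2; Launch -> 3; Sync -> 4 | Sync -> 4, Launch -> 3, Research -> 1, Docs -> 2, Plan -> 3, Spec -> 4.

3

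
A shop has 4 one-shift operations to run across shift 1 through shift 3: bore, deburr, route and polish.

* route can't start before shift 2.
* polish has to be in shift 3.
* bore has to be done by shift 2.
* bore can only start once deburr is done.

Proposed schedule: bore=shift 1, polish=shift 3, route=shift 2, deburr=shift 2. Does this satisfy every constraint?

bore can only start once deburr is done — violated.
route can't start before shift 2 — holds.
polish has to be in shift 3 — holds.
bore has to be done by shift 2 — holds.

No — it violates: bore can only start once deburr is done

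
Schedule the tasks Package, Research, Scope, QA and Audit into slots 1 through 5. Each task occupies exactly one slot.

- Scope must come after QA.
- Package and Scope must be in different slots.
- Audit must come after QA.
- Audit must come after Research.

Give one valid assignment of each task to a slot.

Audit -> 2, Package -> 1, Scope -> 2, QA -> 1, Research -> 1

Checking: Research(1) before Audit(2); QA(1) before Audit(2); QA(1) before Scope(2); Package(1) != Scope(2).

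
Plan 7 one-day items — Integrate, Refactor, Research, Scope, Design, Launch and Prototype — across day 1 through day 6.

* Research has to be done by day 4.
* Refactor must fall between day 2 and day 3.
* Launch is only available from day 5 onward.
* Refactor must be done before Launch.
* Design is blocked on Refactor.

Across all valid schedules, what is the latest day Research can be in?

day 4

Research's own window allows nothing later than day 4.
Research at day 4 is achievable: Design=day 3; Scope=day 1; Launch=day 5; Research=day 4; Prototype=day 1; Refactor=day 2; Integrate=day 1.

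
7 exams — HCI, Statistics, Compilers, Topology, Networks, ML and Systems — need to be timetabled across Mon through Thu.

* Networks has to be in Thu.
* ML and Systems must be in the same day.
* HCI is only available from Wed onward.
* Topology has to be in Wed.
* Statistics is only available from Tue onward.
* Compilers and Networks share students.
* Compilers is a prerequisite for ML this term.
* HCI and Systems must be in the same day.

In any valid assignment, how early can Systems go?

Wed

Systems must be in the same day as HCI, which can't be before Wed, so Systems is at least Wed.
Systems at Wed is achievable: HCI -> Wed, Compilers -> Mon, Networks -> Thu, Topology -> Wed, ML -> Wed, Statistics -> Tue, Systems -> Wed.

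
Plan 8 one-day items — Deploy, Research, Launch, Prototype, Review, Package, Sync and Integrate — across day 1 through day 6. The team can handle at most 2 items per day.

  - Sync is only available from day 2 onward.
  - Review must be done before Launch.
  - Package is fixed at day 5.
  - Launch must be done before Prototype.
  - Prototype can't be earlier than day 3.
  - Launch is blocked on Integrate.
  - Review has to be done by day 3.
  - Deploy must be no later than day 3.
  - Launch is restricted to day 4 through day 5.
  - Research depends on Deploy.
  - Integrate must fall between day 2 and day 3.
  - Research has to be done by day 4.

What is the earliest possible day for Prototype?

Prototype is available from day 3; precedence pushes Prototype to at least day 5.
Prototype at day 5 is achievable: Review in day 1, Package in day 5, Prototype in day 5, Sync in day 3, Research in day 2, Deploy in day 1, Launch in day 4, Integrate in day 2.

day 5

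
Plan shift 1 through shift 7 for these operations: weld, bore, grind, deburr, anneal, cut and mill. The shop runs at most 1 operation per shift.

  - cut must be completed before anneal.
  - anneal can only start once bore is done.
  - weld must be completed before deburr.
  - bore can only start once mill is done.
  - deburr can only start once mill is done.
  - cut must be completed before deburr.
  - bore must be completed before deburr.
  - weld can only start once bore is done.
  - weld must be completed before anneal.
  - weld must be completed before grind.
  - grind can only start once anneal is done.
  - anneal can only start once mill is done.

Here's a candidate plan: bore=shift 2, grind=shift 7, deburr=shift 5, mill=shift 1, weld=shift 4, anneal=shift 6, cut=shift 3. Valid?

Valid

weld can only start once bore is done — holds.
anneal can only start once mill is done — holds.
cut must be completed before anneal — holds.
grind can only start once anneal is done — holds.
weld must be completed before anneal — holds.
weld must be completed before deburr — holds.
bore can only start once mill is done — holds.
cut must be completed before deburr — holds.
weld must be completed before grind — holds.
deburr can only start once mill is done — holds.
The shop runs at most 1 operation per shift — holds.
anneal can only start once bore is done — holds.
bore must be completed before deburr — holds.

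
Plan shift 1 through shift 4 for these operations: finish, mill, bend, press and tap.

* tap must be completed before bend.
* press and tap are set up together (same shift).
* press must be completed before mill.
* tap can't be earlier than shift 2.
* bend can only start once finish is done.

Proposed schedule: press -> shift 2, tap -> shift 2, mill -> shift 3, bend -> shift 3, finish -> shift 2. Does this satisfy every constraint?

press and tap are set up together (same shift) — holds.
bend can only start once finish is done — holds.
press must be completed before mill — holds.
tap must be completed before bend — holds.
tap can't be earlier than shift 2 — holds.

Yes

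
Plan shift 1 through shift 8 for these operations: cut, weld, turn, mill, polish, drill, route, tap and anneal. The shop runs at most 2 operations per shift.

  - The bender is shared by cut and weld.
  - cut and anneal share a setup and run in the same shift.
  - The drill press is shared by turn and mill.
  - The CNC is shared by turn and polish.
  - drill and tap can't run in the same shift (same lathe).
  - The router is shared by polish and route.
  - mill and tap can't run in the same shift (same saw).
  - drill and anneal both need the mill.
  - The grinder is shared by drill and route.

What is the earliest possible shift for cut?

cut at shift 1 is achievable: tap=shift 5, turn=shift 2, weld=shift 2, drill=shift 4, mill=shift 3, anneal=shift 1, cut=shift 1, polish=shift 3, route=shift 5.

shift 1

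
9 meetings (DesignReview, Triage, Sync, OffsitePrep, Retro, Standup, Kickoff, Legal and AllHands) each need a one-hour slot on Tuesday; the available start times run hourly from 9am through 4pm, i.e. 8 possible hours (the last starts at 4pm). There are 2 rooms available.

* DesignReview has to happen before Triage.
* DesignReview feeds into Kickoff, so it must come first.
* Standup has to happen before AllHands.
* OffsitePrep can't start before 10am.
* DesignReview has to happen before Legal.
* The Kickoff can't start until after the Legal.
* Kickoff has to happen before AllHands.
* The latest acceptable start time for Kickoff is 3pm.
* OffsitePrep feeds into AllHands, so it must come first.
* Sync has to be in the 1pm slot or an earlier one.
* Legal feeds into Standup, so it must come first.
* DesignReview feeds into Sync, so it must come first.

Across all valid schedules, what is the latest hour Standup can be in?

3pm

Precedence pushes Standup to at least 11am; downstream work caps Standup at 3pm.
Standup at 3pm is achievable: Triage=12pm; Kickoff=11am; DesignReview=9am; Legal=10am; OffsitePrep=11am; Sync=10am; Standup=3pm; Retro=9am; AllHands=4pm.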